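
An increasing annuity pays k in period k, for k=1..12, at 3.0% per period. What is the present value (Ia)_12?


(Ia)_n = sum_{k=1}^{n} k * v^k, v = 1/(1+i)
v = 0.970874
Sum computed term by term:
(Ia)_12 = 61.2022


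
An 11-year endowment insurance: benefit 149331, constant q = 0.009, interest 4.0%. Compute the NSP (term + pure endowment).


Term component = 11297.9385
Pure endowment = 11_p_x * v^11 * benefit = 0.905337 * 0.649581 * 149331 = 87820.0015
NSP = 99117.94


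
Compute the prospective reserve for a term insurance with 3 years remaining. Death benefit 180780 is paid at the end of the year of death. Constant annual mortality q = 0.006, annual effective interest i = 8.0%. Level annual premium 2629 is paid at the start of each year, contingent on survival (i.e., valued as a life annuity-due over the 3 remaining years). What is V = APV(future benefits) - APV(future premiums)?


v = 1/(1+i) = 0.925926
APV(future benefits) per unit = sum_{k=0}^{2} k_p_x * q * v^(k+1) = 0.015375
APV(future benefits) = 180780 * 0.015375 = 2779.4443
Life annuity-due factor ä_{x:3} = sum_{k=0}^{2} k_p_x * v^k = 2.767452
APV(future premiums) = 2629 * 2.767452 = 7275.6313
V = 2779.4443 - 7275.6313
= -4496.187


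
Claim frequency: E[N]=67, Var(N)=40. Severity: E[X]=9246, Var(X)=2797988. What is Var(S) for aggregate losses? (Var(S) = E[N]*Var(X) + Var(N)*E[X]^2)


Var(S) = E[N]*Var(X) + Var(N)*E[X]^2
= 67*2797988 + 40*9246^2
= 187465196 + 3419540640
= 3.6070e+09


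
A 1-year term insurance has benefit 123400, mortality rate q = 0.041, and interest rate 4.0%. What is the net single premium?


NSP = benefit * q * v
v = 1/(1+i) = 0.961538
NSP = 123400 * 0.041 * 0.961538
= 4864.8077


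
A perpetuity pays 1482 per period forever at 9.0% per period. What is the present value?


PV = PMT / i
= 1482 / 0.09
= 16466.6667


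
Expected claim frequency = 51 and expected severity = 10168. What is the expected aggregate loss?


E[S] = E[N] * E[X]
= 51 * 10168
= 518568


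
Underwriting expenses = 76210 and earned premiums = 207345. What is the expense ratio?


Expense ratio = expenses / premiums
= 76210 / 207345
= 0.3676


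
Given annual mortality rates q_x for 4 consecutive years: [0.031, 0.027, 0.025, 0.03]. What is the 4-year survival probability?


p_k = 1 - q_k for each year
Survival = product of (1 - q_k)
= 0.969 * 0.973 * 0.975 * 0.97
= 0.8917


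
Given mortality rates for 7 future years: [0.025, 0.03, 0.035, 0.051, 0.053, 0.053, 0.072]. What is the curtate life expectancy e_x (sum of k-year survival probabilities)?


e_x = sum_{k=1}^{n} k_p_x
k_p_x values:
  1_p_x = 0.975
  2_p_x = 0.94575
  3_p_x = 0.912649
  4_p_x = 0.866104
  5_p_x = 0.8202
  6_p_x = 0.77673
  7_p_x = 0.720805
e_x = 6.0172


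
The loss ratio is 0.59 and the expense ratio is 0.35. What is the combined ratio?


Combined ratio = loss ratio + expense ratio
= 0.59 + 0.35
= 0.94


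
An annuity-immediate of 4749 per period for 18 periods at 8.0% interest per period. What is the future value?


FV = PMT * ((1+i)^n - 1) / i
= 4749 * ((1.08)^18 - 1) / 0.08
= 4749 * (3.996019 - 1) / 0.08
= 177851.2075


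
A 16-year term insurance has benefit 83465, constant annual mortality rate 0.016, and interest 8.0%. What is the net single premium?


NSP = benefit * sum_{k=0}^{n-1} k_p_x * q * v^(k+1)
With constant q=0.016, v=0.925926
Sum = 0.129084
NSP = 83465 * 0.129084
= 10773.977


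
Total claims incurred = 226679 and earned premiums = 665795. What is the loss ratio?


Loss ratio = claims / premiums
= 226679 / 665795
= 0.3405


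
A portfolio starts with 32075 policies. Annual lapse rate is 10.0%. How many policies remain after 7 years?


remaining = initial * (1 - lapse)^years
= 32075 * (1 - 0.1)^7
= 32075 * 0.478297
= 15341.3731


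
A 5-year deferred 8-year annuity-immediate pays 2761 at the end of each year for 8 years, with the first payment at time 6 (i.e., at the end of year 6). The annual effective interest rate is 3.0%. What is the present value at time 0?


PV at time 5 of the 8-year annuity-immediate:
a_n = 2761 * (1-(1+0.03)^(-8))/0.03 = 19381.3701
Discount back 5 years to time 0:
PV = 19381.3701 * (1+0.03)^(-5)
= 19381.3701 * 0.862609
= 16718.5401


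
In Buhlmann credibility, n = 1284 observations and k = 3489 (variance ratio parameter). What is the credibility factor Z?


Z = n / (n + k)
= 1284 / (1284 + 3489)
= 1284 / 4773
= 0.269


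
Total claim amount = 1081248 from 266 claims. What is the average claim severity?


severity = total / number
= 1081248 / 266
= 4064.8421


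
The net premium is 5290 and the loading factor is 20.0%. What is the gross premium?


Gross = net * (1 + loading)
= 5290 * (1 + 0.2)
= 5290 * 1.2
= 6348.0


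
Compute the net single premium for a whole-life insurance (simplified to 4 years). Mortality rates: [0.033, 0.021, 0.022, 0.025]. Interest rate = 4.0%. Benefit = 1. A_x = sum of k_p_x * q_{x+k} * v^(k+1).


v = 0.961538
Year 0: k_p_x=1.0, q=0.033, term=0.031731
Year 1: k_p_x=0.967, q=0.021, term=0.018775
Year 2: k_p_x=0.946693, q=0.022, term=0.018515
Year 3: k_p_x=0.925866, q=0.025, term=0.019786
A_x = 0.0888


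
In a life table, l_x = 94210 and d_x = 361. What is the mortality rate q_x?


q_x = d_x / l_x
= 361 / 94210
= 0.0038


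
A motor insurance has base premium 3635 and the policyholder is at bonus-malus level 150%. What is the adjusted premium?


adjusted = base * BM_level / 100
= 3635 * 150 / 100
= 3635 * 1.5
= 5452.5


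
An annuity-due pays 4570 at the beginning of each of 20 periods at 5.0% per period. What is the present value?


PV_due = PMT * (1-(1+i)^(-n))/i * (1+i)
PV_immediate = 56952.3013
PV_due = 56952.3013 * 1.05
= 59799.9163


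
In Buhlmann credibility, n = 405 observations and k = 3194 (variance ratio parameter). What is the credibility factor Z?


Z = n / (n + k)
= 405 / (405 + 3194)
= 405 / 3599
= 0.1125


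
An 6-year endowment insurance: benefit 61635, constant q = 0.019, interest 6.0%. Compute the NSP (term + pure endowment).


Term component = 5509.682
Pure endowment = 6_p_x * v^6 * benefit = 0.89128 * 0.704961 * 61635 = 38726.3221
NSP = 44236.0041


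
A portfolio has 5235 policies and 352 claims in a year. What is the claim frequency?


frequency = claims / policies
= 352 / 5235
= 0.0672


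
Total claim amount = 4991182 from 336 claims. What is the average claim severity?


severity = total / number
= 4991182 / 336
= 14854.7083


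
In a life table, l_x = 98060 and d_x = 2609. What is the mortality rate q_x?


q_x = d_x / l_x
= 2609 / 98060
= 0.0266


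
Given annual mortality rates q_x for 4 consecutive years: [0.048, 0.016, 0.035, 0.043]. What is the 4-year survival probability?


p_k = 1 - q_k for each year
Survival = product of (1 - q_k)
= 0.952 * 0.984 * 0.965 * 0.957
= 0.8651


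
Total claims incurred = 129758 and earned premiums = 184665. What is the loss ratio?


Loss ratio = claims / premiums
= 129758 / 184665
= 0.7027


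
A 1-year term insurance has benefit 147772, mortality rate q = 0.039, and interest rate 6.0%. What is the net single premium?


NSP = benefit * q * v
v = 1/(1+i) = 0.943396
NSP = 147772 * 0.039 * 0.943396
= 5436.8943


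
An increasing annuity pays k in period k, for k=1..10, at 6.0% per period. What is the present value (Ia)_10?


(Ia)_n = sum_{k=1}^{n} k * v^k, v = 1/(1+i)
v = 0.943396
Sum computed term by term:
(Ia)_10 = 36.9624


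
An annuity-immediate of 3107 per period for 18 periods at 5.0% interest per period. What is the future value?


FV = PMT * ((1+i)^n - 1) / i
= 3107 * ((1.05)^18 - 1) / 0.05
= 3107 * (2.406619 - 1) / 0.05
= 87407.3192


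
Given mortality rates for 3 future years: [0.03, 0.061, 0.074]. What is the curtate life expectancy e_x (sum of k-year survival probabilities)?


e_x = sum_{k=1}^{n} k_p_x
k_p_x values:
  1_p_x = 0.97
  2_p_x = 0.91083
  3_p_x = 0.843429
e_x = 2.7243


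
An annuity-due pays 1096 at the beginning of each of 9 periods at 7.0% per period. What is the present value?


PV_due = PMT * (1-(1+i)^(-n))/i * (1+i)
PV_immediate = 7140.6945
PV_due = 7140.6945 * 1.07
= 7640.5432


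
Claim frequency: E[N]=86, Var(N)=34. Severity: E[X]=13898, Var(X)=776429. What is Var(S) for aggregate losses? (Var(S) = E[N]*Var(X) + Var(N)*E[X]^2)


Var(S) = E[N]*Var(X) + Var(N)*E[X]^2
= 86*776429 + 34*13898^2
= 66772894 + 6567249736
= 6.6340e+09


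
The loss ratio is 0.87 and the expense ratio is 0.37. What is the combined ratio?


Combined ratio = loss ratio + expense ratio
= 0.87 + 0.37
= 1.24


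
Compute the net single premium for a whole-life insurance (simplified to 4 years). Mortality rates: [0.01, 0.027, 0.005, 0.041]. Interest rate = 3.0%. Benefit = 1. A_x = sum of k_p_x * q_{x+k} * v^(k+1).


v = 0.970874
Year 0: k_p_x=1.0, q=0.01, term=0.009709
Year 1: k_p_x=0.99, q=0.027, term=0.025196
Year 2: k_p_x=0.96327, q=0.005, term=0.004408
Year 3: k_p_x=0.958454, q=0.041, term=0.034915
A_x = 0.0742


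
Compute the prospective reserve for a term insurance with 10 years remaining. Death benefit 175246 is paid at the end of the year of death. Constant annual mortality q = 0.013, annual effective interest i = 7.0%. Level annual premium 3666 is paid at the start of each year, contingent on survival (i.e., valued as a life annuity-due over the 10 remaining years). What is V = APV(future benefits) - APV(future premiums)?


v = 1/(1+i) = 0.934579
APV(future benefits) per unit = sum_{k=0}^{9} k_p_x * q * v^(k+1) = 0.086771
APV(future benefits) = 175246 * 0.086771 = 15206.3167
Life annuity-due factor ä_{x:10} = sum_{k=0}^{9} k_p_x * v^k = 7.141942
APV(future premiums) = 3666 * 7.141942 = 26182.3608
V = 15206.3167 - 26182.3608
= -10976.0441


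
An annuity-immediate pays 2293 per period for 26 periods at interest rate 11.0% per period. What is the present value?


PV = PMT * (1 - (1+i)^(-n)) / i
= 2293 * (1 - (1+0.11)^(-26)) / 0.11
= 2293 * (1 - 0.066314) / 0.11
= 2293 * 8.488058
= 19463.1176


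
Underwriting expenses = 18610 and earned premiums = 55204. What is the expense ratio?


Expense ratio = expenses / premiums
= 18610 / 55204
= 0.3371


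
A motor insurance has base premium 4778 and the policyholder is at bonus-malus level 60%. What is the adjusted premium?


adjusted = base * BM_level / 100
= 4778 * 60 / 100
= 4778 * 0.6
= 2866.8


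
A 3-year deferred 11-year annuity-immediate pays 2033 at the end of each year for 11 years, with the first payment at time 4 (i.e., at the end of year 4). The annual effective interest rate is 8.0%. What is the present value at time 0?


PV at time 3 of the 11-year annuity-immediate:
a_n = 2033 * (1-(1+0.08)^(-11))/0.08 = 14513.5143
Discount back 3 years to time 0:
PV = 14513.5143 * (1+0.08)^(-3)
= 14513.5143 * 0.793832
= 11521.2956


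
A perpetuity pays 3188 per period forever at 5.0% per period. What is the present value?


PV = PMT / i
= 3188 / 0.05
= 63760.0


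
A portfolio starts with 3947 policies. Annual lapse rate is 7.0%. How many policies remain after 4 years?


remaining = initial * (1 - lapse)^years
= 3947 * (1 - 0.07)^4
= 3947 * 0.748052
= 2952.5613


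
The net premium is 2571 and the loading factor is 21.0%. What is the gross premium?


Gross = net * (1 + loading)
= 2571 * (1 + 0.21)
= 2571 * 1.21
= 3110.91


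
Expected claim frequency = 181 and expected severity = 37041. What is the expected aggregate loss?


E[S] = E[N] * E[X]
= 181 * 37041
= 6.7044e+06


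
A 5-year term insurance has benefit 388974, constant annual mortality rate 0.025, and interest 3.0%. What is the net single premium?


NSP = benefit * sum_{k=0}^{n-1} k_p_x * q * v^(k+1)
With constant q=0.025, v=0.970874
Sum = 0.109072
NSP = 388974 * 0.109072
= 42426.2985


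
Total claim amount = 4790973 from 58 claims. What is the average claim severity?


severity = total / number
= 4790973 / 58
= 82602.9828


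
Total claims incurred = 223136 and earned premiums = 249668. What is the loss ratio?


Loss ratio = claims / premiums
= 223136 / 249668
= 0.8937


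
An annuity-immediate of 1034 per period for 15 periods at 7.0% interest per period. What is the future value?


FV = PMT * ((1+i)^n - 1) / i
= 1034 * ((1.07)^15 - 1) / 0.07
= 1034 * (2.759032 - 1) / 0.07
= 25983.4088


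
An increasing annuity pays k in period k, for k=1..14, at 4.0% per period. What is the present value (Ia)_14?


(Ia)_n = sum_{k=1}^{n} k * v^k, v = 1/(1+i)
v = 0.961538
Sum computed term by term:
(Ia)_14 = 72.5249


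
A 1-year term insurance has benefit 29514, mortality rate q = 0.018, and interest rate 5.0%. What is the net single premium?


NSP = benefit * q * v
v = 1/(1+i) = 0.952381
NSP = 29514 * 0.018 * 0.952381
= 505.9543


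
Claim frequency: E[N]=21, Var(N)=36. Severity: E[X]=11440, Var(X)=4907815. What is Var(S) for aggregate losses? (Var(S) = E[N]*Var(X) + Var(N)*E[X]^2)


Var(S) = E[N]*Var(X) + Var(N)*E[X]^2
= 21*4907815 + 36*11440^2
= 103064115 + 4711449600
= 4.8145e+09


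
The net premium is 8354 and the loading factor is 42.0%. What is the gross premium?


Gross = net * (1 + loading)
= 8354 * (1 + 0.42)
= 8354 * 1.42
= 11862.68


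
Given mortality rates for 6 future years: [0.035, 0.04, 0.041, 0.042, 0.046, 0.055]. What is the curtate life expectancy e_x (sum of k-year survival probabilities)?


e_x = sum_{k=1}^{n} k_p_x
k_p_x values:
  1_p_x = 0.965
  2_p_x = 0.9264
  3_p_x = 0.888418
  4_p_x = 0.851104
  5_p_x = 0.811953
  6_p_x = 0.767296
e_x = 5.2102


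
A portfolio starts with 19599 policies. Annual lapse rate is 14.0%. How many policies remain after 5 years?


remaining = initial * (1 - lapse)^years
= 19599 * (1 - 0.14)^5
= 19599 * 0.470427
= 9219.8991


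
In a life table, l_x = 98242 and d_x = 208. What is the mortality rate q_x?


q_x = d_x / l_x
= 208 / 98242
= 0.0021


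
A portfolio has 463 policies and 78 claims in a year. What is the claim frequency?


frequency = claims / policies
= 78 / 463
= 0.1685


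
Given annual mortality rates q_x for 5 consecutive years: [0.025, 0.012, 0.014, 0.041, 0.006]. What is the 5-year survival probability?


p_k = 1 - q_k for each year
Survival = product of (1 - q_k)
= 0.975 * 0.988 * 0.986 * 0.959 * 0.994
= 0.9054


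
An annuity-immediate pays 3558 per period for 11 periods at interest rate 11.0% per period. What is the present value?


PV = PMT * (1 - (1+i)^(-n)) / i
= 3558 * (1 - (1+0.11)^(-11)) / 0.11
= 3558 * (1 - 0.317283) / 0.11
= 3558 * 6.206515
= 22082.7815


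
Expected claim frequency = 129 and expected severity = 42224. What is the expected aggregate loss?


E[S] = E[N] * E[X]
= 129 * 42224
= 5.4469e+06


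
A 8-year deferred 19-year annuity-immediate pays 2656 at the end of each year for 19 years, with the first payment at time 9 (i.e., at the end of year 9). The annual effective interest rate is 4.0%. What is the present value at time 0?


PV at time 8 of the 19-year annuity-immediate:
a_n = 2656 * (1-(1+0.04)^(-19))/0.04 = 34883.743
Discount back 8 years to time 0:
PV = 34883.743 * (1+0.04)^(-8)
= 34883.743 * 0.73069
= 25489.2094


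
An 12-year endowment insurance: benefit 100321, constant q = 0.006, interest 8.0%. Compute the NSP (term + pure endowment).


Term component = 4413.332
Pure endowment = 12_p_x * v^12 * benefit = 0.930329 * 0.397114 * 100321 = 37063.2415
NSP = 41476.5735


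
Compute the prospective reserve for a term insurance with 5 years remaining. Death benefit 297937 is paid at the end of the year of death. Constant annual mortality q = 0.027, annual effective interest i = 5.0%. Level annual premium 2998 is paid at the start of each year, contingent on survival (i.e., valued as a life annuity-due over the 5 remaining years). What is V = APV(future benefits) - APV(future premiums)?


v = 1/(1+i) = 0.952381
APV(future benefits) per unit = sum_{k=0}^{4} k_p_x * q * v^(k+1) = 0.111047
APV(future benefits) = 297937 * 0.111047 = 33085.0642
Life annuity-due factor ä_{x:5} = sum_{k=0}^{4} k_p_x * v^k = 4.318502
APV(future premiums) = 2998 * 4.318502 = 12946.8675
V = 33085.0642 - 12946.8675
= 20138.1967


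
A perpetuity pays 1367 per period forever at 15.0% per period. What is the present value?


PV = PMT / i
= 1367 / 0.15
= 9113.3333


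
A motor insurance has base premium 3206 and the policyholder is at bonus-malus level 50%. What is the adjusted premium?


adjusted = base * BM_level / 100
= 3206 * 50 / 100
= 3206 * 0.5
= 1603.0


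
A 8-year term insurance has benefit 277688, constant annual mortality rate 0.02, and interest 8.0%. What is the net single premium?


NSP = benefit * sum_{k=0}^{n-1} k_p_x * q * v^(k+1)
With constant q=0.02, v=0.925926
Sum = 0.108072
NSP = 277688 * 0.108072
= 30010.2537


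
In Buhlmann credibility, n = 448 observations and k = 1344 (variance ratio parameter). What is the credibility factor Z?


Z = n / (n + k)
= 448 / (448 + 1344)
= 448 / 1792
= 0.25


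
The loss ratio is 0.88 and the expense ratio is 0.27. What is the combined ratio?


Combined ratio = loss ratio + expense ratio
= 0.88 + 0.27
= 1.15


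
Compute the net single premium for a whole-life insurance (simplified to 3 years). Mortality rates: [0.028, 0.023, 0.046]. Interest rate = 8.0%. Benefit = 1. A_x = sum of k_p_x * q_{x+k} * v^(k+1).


v = 0.925926
Year 0: k_p_x=1.0, q=0.028, term=0.025926
Year 1: k_p_x=0.972, q=0.023, term=0.019167
Year 2: k_p_x=0.949644, q=0.046, term=0.034677
A_x = 0.0798


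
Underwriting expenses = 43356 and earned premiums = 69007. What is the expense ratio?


Expense ratio = expenses / premiums
= 43356 / 69007
= 0.6283


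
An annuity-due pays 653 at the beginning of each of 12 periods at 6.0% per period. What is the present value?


PV_due = PMT * (1-(1+i)^(-n))/i * (1+i)
PV_immediate = 5474.6501
PV_due = 5474.6501 * 1.06
= 5803.1291


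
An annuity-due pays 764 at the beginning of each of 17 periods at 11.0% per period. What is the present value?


PV_due = PMT * (1-(1+i)^(-n))/i * (1+i)
PV_immediate = 5767.2789
PV_due = 5767.2789 * 1.11
= 6401.6796


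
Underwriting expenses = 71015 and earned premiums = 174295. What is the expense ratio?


Expense ratio = expenses / premiums
= 71015 / 174295
= 0.4074


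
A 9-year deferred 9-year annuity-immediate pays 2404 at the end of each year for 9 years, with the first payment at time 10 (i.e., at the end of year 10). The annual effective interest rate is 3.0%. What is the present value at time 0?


PV at time 9 of the 9-year annuity-immediate:
a_n = 2404 * (1-(1+0.03)^(-9))/0.03 = 18717.8058
Discount back 9 years to time 0:
PV = 18717.8058 * (1+0.03)^(-9)
= 18717.8058 * 0.766417
= 14345.6396


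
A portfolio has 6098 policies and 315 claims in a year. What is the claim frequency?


frequency = claims / policies
= 315 / 6098
= 0.0517


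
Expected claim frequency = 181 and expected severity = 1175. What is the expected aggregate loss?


E[S] = E[N] * E[X]
= 181 * 1175
= 212675


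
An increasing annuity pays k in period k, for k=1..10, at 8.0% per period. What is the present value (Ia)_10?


(Ia)_n = sum_{k=1}^{n} k * v^k, v = 1/(1+i)
v = 0.925926
Sum computed term by term:
(Ia)_10 = 32.6869


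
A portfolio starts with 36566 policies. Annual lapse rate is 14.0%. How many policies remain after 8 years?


remaining = initial * (1 - lapse)^years
= 36566 * (1 - 0.14)^8
= 36566 * 0.299218
= 10941.2027


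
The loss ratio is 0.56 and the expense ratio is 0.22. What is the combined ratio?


Combined ratio = loss ratio + expense ratio
= 0.56 + 0.22
= 0.78


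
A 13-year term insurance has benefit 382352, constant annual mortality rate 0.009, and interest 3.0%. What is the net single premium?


NSP = benefit * sum_{k=0}^{n-1} k_p_x * q * v^(k+1)
With constant q=0.009, v=0.970874
Sum = 0.091052
NSP = 382352 * 0.091052
= 34813.7273


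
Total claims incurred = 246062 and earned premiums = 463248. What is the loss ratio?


Loss ratio = claims / premiums
= 246062 / 463248
= 0.5312


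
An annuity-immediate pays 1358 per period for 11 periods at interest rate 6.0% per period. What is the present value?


PV = PMT * (1 - (1+i)^(-n)) / i
= 1358 * (1 - (1+0.06)^(-11)) / 0.06
= 1358 * (1 - 0.526788) / 0.06
= 1358 * 7.886875
= 10710.3757


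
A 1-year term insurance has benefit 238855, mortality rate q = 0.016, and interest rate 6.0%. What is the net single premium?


NSP = benefit * q * v
v = 1/(1+i) = 0.943396
NSP = 238855 * 0.016 * 0.943396
= 3605.3585


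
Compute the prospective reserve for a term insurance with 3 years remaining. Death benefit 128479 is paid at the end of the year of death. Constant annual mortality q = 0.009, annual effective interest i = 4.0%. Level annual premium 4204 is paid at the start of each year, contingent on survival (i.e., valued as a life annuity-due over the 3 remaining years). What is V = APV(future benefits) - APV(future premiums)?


v = 1/(1+i) = 0.961538
APV(future benefits) per unit = sum_{k=0}^{2} k_p_x * q * v^(k+1) = 0.024758
APV(future benefits) = 128479 * 0.024758 = 3180.8267
Life annuity-due factor ä_{x:3} = sum_{k=0}^{2} k_p_x * v^k = 2.860874
APV(future premiums) = 4204 * 2.860874 = 12027.1131
V = 3180.8267 - 12027.1131
= -8846.2864


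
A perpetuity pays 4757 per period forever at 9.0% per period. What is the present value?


PV = PMT / i
= 4757 / 0.09
= 52855.5556


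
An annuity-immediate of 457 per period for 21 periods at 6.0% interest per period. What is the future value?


FV = PMT * ((1+i)^n - 1) / i
= 457 * ((1.06)^21 - 1) / 0.06
= 457 * (3.399564 - 1) / 0.06
= 18276.6761


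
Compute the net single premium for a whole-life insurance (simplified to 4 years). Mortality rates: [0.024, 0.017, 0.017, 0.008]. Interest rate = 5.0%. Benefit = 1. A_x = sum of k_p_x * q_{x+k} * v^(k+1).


v = 0.952381
Year 0: k_p_x=1.0, q=0.024, term=0.022857
Year 1: k_p_x=0.976, q=0.017, term=0.015049
Year 2: k_p_x=0.959408, q=0.017, term=0.014089
Year 3: k_p_x=0.943098, q=0.008, term=0.006207
A_x = 0.0582


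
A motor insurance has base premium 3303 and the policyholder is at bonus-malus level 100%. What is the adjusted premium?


adjusted = base * BM_level / 100
= 3303 * 100 / 100
= 3303 * 1.0
= 3303.0


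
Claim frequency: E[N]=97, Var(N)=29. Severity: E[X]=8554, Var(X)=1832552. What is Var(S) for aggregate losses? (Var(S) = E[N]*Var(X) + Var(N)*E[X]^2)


Var(S) = E[N]*Var(X) + Var(N)*E[X]^2
= 97*1832552 + 29*8554^2
= 177757544 + 2121956564
= 2.2997e+09


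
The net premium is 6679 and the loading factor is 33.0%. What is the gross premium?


Gross = net * (1 + loading)
= 6679 * (1 + 0.33)
= 6679 * 1.33
= 8883.07


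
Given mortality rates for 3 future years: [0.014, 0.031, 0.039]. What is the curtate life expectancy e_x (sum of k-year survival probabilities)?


e_x = sum_{k=1}^{n} k_p_x
k_p_x values:
  1_p_x = 0.986
  2_p_x = 0.955434
  3_p_x = 0.918172
e_x = 2.8596


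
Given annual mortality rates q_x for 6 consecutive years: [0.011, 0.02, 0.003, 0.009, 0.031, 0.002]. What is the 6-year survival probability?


p_k = 1 - q_k for each year
Survival = product of (1 - q_k)
= 0.989 * 0.98 * 0.997 * 0.991 * 0.969 * 0.998
= 0.9261


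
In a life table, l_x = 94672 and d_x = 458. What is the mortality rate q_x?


q_x = d_x / l_x
= 458 / 94672
= 0.0048


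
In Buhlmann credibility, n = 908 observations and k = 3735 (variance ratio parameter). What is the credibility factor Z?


Z = n / (n + k)
= 908 / (908 + 3735)
= 908 / 4643
= 0.1956


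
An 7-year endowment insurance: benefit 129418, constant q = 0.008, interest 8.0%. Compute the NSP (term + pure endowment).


Term component = 5275.6804
Pure endowment = 7_p_x * v^7 * benefit = 0.945326 * 0.58349 * 129418 = 71385.5156
NSP = 76661.196


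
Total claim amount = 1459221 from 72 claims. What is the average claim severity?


severity = total / number
= 1459221 / 72
= 20266.9583


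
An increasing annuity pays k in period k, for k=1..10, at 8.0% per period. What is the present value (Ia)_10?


(Ia)_n = sum_{k=1}^{n} k * v^k, v = 1/(1+i)
v = 0.925926
Sum computed term by term:
(Ia)_10 = 32.6869


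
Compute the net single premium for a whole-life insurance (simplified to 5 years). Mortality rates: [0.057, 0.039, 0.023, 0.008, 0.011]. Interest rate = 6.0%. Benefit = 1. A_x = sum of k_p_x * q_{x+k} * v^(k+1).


v = 0.943396
Year 0: k_p_x=1.0, q=0.057, term=0.053774
Year 1: k_p_x=0.943, q=0.039, term=0.032731
Year 2: k_p_x=0.906223, q=0.023, term=0.0175
Year 3: k_p_x=0.88538, q=0.008, term=0.00561
Year 4: k_p_x=0.878297, q=0.011, term=0.007219
A_x = 0.1168


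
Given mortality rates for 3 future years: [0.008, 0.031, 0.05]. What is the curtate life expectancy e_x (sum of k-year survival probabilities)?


e_x = sum_{k=1}^{n} k_p_x
k_p_x values:
  1_p_x = 0.992
  2_p_x = 0.961248
  3_p_x = 0.913186
e_x = 2.8664


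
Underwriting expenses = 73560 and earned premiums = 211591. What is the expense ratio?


Expense ratio = expenses / premiums
= 73560 / 211591
= 0.3477


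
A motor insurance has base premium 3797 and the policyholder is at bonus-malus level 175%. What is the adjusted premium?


adjusted = base * BM_level / 100
= 3797 * 175 / 100
= 3797 * 1.75
= 6644.75


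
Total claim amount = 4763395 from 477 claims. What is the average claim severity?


severity = total / number
= 4763395 / 477
= 9986.153


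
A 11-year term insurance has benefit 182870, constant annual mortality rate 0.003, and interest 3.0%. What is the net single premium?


NSP = benefit * sum_{k=0}^{n-1} k_p_x * q * v^(k+1)
With constant q=0.003, v=0.970874
Sum = 0.027369
NSP = 182870 * 0.027369
= 5005.0559


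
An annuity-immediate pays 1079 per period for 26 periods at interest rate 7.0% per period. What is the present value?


PV = PMT * (1 - (1+i)^(-n)) / i
= 1079 * (1 - (1+0.07)^(-26)) / 0.07
= 1079 * (1 - 0.172195) / 0.07
= 1079 * 11.825779
= 12760.0152


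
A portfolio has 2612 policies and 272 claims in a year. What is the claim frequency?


frequency = claims / policies
= 272 / 2612
= 0.1041


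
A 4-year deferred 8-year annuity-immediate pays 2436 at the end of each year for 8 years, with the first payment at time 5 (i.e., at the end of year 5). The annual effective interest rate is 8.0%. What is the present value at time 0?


PV at time 4 of the 8-year annuity-immediate:
a_n = 2436 * (1-(1+0.08)^(-8))/0.08 = 13998.8125
Discount back 4 years to time 0:
PV = 13998.8125 * (1+0.08)^(-4)
= 13998.8125 * 0.73503
= 10289.5451


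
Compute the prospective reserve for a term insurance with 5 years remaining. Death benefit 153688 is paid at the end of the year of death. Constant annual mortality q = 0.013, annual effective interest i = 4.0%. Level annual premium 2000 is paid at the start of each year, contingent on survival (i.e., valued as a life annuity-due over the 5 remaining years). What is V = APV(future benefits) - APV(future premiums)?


v = 1/(1+i) = 0.961538
APV(future benefits) per unit = sum_{k=0}^{4} k_p_x * q * v^(k+1) = 0.056446
APV(future benefits) = 153688 * 0.056446 = 8675.112
Life annuity-due factor ä_{x:5} = sum_{k=0}^{4} k_p_x * v^k = 4.5157
APV(future premiums) = 2000 * 4.5157 = 9031.4008
V = 8675.112 - 9031.4008
= -356.2888


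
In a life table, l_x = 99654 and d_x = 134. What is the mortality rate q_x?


q_x = d_x / l_x
= 134 / 99654
= 0.0013


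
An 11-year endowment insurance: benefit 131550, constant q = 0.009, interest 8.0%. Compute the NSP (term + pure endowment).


Term component = 8137.5483
Pure endowment = 11_p_x * v^11 * benefit = 0.905337 * 0.428883 * 131550 = 51078.6889
NSP = 59216.2372


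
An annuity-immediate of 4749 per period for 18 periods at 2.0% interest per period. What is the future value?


FV = PMT * ((1+i)^n - 1) / i
= 4749 * ((1.02)^18 - 1) / 0.02
= 4749 * (1.428246 - 1) / 0.02
= 101687.0715


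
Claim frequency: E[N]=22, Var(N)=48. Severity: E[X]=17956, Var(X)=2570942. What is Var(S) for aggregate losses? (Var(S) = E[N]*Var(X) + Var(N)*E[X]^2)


Var(S) = E[N]*Var(X) + Var(N)*E[X]^2
= 22*2570942 + 48*17956^2
= 56560724 + 15476060928
= 1.5533e+10


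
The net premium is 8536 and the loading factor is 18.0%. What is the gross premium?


Gross = net * (1 + loading)
= 8536 * (1 + 0.18)
= 8536 * 1.18
= 10072.48


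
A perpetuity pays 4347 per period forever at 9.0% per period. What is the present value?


PV = PMT / i
= 4347 / 0.09
= 48300.0


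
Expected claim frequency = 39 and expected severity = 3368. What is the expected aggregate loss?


E[S] = E[N] * E[X]
= 39 * 3368
= 131352


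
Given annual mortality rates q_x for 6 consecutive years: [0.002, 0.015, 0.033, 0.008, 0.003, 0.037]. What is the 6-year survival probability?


p_k = 1 - q_k for each year
Survival = product of (1 - q_k)
= 0.998 * 0.985 * 0.967 * 0.992 * 0.997 * 0.963
= 0.9054


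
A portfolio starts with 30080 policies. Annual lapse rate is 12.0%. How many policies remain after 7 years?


remaining = initial * (1 - lapse)^years
= 30080 * (1 - 0.12)^7
= 30080 * 0.408676
= 12292.9619


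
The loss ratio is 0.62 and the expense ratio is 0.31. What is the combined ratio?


Combined ratio = loss ratio + expense ratio
= 0.62 + 0.31
= 0.93


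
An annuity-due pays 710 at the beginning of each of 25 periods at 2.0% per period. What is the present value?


PV_due = PMT * (1-(1+i)^(-n))/i * (1+i)
PV_immediate = 13861.6541
PV_due = 13861.6541 * 1.02
= 14138.8872


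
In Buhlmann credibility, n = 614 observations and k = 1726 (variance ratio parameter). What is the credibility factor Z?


Z = n / (n + k)
= 614 / (614 + 1726)
= 614 / 2340
= 0.2624


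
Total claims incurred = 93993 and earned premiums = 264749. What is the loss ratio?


Loss ratio = claims / premiums
= 93993 / 264749
= 0.355


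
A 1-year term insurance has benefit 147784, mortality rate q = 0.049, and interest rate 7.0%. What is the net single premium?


NSP = benefit * q * v
v = 1/(1+i) = 0.934579
NSP = 147784 * 0.049 * 0.934579
= 6767.6785


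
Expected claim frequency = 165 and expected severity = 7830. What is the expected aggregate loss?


E[S] = E[N] * E[X]
= 165 * 7830
= 1.2920e+06


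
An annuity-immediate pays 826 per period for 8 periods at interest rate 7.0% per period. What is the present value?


PV = PMT * (1 - (1+i)^(-n)) / i
= 826 * (1 - (1+0.07)^(-8)) / 0.07
= 826 * (1 - 0.582009) / 0.07
= 826 * 5.971299
= 4932.2926


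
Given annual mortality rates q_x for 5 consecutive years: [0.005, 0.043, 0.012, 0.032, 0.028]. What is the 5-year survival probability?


p_k = 1 - q_k for each year
Survival = product of (1 - q_k)
= 0.995 * 0.957 * 0.988 * 0.968 * 0.972
= 0.8852


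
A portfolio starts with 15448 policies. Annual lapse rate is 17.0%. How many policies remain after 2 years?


remaining = initial * (1 - lapse)^years
= 15448 * (1 - 0.17)^2
= 15448 * 0.6889
= 10642.1272


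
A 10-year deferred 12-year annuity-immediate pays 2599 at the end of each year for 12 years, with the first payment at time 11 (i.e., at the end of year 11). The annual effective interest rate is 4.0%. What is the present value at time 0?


PV at time 10 of the 12-year annuity-immediate:
a_n = 2599 * (1-(1+0.04)^(-12))/0.04 = 24391.8067
Discount back 10 years to time 0:
PV = 24391.8067 * (1+0.04)^(-10)
= 24391.8067 * 0.675564
= 16478.2306


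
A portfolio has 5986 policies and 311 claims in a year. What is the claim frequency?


frequency = claims / policies
= 311 / 5986
= 0.052


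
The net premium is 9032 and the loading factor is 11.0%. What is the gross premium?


Gross = net * (1 + loading)
= 9032 * (1 + 0.11)
= 9032 * 1.11
= 10025.52


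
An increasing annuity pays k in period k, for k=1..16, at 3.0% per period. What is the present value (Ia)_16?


(Ia)_n = sum_{k=1}^{n} k * v^k, v = 1/(1+i)
v = 0.970874
Sum computed term by term:
(Ia)_16 = 98.9088


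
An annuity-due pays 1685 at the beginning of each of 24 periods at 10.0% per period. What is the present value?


PV_due = PMT * (1-(1+i)^(-n))/i * (1+i)
PV_immediate = 15139.2937
PV_due = 15139.2937 * 1.1
= 16653.223


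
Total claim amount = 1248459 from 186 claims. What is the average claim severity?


severity = total / number
= 1248459 / 186
= 6712.1452


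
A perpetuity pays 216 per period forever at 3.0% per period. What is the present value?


PV = PMT / i
= 216 / 0.03
= 7200.0


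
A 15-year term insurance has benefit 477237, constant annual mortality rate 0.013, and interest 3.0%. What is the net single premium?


NSP = benefit * sum_{k=0}^{n-1} k_p_x * q * v^(k+1)
With constant q=0.013, v=0.970874
Sum = 0.142857
NSP = 477237 * 0.142857
= 68176.8765


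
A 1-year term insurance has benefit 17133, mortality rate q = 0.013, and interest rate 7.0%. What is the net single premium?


NSP = benefit * q * v
v = 1/(1+i) = 0.934579
NSP = 17133 * 0.013 * 0.934579
= 208.1579


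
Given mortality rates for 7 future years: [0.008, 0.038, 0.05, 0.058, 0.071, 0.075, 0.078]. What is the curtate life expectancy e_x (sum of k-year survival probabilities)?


e_x = sum_{k=1}^{n} k_p_x
k_p_x values:
  1_p_x = 0.992
  2_p_x = 0.954304
  3_p_x = 0.906589
  4_p_x = 0.854007
  5_p_x = 0.793372
  6_p_x = 0.733869
  7_p_x = 0.676627
e_x = 5.9108


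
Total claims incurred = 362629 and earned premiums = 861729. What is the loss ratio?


Loss ratio = claims / premiums
= 362629 / 861729
= 0.4208


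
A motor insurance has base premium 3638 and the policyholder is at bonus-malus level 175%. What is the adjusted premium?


adjusted = base * BM_level / 100
= 3638 * 175 / 100
= 3638 * 1.75
= 6366.5


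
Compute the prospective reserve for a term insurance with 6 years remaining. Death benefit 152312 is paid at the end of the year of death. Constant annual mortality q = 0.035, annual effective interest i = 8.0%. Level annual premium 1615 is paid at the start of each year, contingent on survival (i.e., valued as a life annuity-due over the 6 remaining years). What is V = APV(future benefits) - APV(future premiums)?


v = 1/(1+i) = 0.925926
APV(future benefits) per unit = sum_{k=0}^{5} k_p_x * q * v^(k+1) = 0.149469
APV(future benefits) = 152312 * 0.149469 = 22765.9493
Life annuity-due factor ä_{x:6} = sum_{k=0}^{5} k_p_x * v^k = 4.612192
APV(future premiums) = 1615 * 4.612192 = 7448.6897
V = 22765.9493 - 7448.6897
= 15317.2596


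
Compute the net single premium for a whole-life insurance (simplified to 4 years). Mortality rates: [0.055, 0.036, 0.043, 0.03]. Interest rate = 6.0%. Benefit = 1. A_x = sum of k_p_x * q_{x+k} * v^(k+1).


v = 0.943396
Year 0: k_p_x=1.0, q=0.055, term=0.051887
Year 1: k_p_x=0.945, q=0.036, term=0.030278
Year 2: k_p_x=0.91098, q=0.043, term=0.03289
Year 3: k_p_x=0.871808, q=0.03, term=0.020717
A_x = 0.1358


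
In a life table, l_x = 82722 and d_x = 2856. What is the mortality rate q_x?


q_x = d_x / l_x
= 2856 / 82722
= 0.0345


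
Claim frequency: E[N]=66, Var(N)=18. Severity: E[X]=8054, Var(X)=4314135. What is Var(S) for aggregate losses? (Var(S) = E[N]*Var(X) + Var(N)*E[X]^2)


Var(S) = E[N]*Var(X) + Var(N)*E[X]^2
= 66*4314135 + 18*8054^2
= 284732910 + 1167604488
= 1.4523e+09


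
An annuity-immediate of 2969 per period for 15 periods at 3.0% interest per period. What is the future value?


FV = PMT * ((1+i)^n - 1) / i
= 2969 * ((1.03)^15 - 1) / 0.03
= 2969 * (1.557967 - 1) / 0.03
= 55220.1753


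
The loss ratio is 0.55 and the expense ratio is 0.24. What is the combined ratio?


Combined ratio = loss ratio + expense ratio
= 0.55 + 0.24
= 0.79


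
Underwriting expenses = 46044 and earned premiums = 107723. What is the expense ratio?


Expense ratio = expenses / premiums
= 46044 / 107723
= 0.4274


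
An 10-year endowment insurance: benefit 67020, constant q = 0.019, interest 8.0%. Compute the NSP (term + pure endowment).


Term component = 7944.5734
Pure endowment = 10_p_x * v^10 * benefit = 0.825449 * 0.463193 * 67020 = 25624.591
NSP = 33569.1645


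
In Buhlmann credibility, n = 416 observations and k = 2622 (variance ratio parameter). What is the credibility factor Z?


Z = n / (n + k)
= 416 / (416 + 2622)
= 416 / 3038
= 0.1369


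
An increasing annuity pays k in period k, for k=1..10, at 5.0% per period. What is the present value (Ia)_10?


(Ia)_n = sum_{k=1}^{n} k * v^k, v = 1/(1+i)
v = 0.952381
Sum computed term by term:
(Ia)_10 = 39.3738


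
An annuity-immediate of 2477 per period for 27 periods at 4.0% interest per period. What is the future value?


FV = PMT * ((1+i)^n - 1) / i
= 2477 * ((1.04)^27 - 1) / 0.04
= 2477 * (2.883369 - 1) / 0.04
= 116627.5991


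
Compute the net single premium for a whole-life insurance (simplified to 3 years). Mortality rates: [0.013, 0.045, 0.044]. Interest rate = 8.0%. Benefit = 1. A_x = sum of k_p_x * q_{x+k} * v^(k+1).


v = 0.925926
Year 0: k_p_x=1.0, q=0.013, term=0.012037
Year 1: k_p_x=0.987, q=0.045, term=0.038079
Year 2: k_p_x=0.942585, q=0.044, term=0.032923
A_x = 0.083


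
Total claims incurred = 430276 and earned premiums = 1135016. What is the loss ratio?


Loss ratio = claims / premiums
= 430276 / 1135016
= 0.3791


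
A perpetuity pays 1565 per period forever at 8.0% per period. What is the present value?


PV = PMT / i
= 1565 / 0.08
= 19562.5


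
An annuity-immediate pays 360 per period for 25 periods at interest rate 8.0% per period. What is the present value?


PV = PMT * (1 - (1+i)^(-n)) / i
= 360 * (1 - (1+0.08)^(-25)) / 0.08
= 360 * (1 - 0.146018) / 0.08
= 360 * 10.674776
= 3842.9194


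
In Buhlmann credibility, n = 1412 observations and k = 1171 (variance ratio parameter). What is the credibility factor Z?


Z = n / (n + k)
= 1412 / (1412 + 1171)
= 1412 / 2583
= 0.5467


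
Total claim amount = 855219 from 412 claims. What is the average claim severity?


severity = total / number
= 855219 / 412
= 2075.7743


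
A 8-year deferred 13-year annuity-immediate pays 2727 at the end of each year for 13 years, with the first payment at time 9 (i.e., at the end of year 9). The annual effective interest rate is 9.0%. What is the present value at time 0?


PV at time 8 of the 13-year annuity-immediate:
a_n = 2727 * (1-(1+0.09)^(-13))/0.09 = 20416.787
Discount back 8 years to time 0:
PV = 20416.787 * (1+0.09)^(-8)
= 20416.787 * 0.501866
= 10246.4969


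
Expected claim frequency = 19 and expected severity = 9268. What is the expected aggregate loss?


E[S] = E[N] * E[X]
= 19 * 9268
= 176092


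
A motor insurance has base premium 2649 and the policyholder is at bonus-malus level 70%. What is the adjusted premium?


adjusted = base * BM_level / 100
= 2649 * 70 / 100
= 2649 * 0.7
= 1854.3


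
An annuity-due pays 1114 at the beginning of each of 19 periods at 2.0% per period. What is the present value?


PV_due = PMT * (1-(1+i)^(-n))/i * (1+i)
PV_immediate = 17465.8067
PV_due = 17465.8067 * 1.02
= 17815.1228


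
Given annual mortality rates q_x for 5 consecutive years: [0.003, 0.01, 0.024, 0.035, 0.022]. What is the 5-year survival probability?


p_k = 1 - q_k for each year
Survival = product of (1 - q_k)
= 0.997 * 0.99 * 0.976 * 0.965 * 0.978
= 0.9092


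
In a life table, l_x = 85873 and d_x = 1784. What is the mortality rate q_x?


q_x = d_x / l_x
= 1784 / 85873
= 0.0208


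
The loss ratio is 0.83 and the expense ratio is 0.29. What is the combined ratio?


Combined ratio = loss ratio + expense ratio
= 0.83 + 0.29
= 1.12


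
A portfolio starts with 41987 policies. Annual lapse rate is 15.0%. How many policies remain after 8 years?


remaining = initial * (1 - lapse)^years
= 41987 * (1 - 0.15)^8
= 41987 * 0.272491
= 11441.0597
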